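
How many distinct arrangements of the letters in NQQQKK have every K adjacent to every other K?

20

Treat the 2 copies of K as a single block. The multiset to arrange is then {KK, N, Q, Q, Q}, 5 items in all.
That gives (5)!/(3!) = 20 arrangements.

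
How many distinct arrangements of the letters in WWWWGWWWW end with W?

With the last slot taken by W, it remains to arrange the other 8 letters (WWWGWWWW).
Those 8 letters have W appearing 7 times, giving (8)!/(7!) = 8.

8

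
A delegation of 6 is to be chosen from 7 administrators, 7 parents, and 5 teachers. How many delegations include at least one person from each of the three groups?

Total 6-person selections from all 19: C(19,6) = 27132.
Selections missing a whole group: no administrators → C(12,6) = 924; no parents → C(12,6) = 924; no teachers → C(14,6) = 3003.
Add back selections omitting two groups (i.e. drawn from a single group): C(7,6) + C(7,6) + C(5,6) = 14.
By inclusion–exclusion: 27132 − 4851 + 14 = 22295.

22295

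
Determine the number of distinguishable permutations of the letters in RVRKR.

20

Letter multiplicities in RVRKR: K×1, R×3, V×1.
The number of distinct arrangements is 5!/(3!) = 120/6 = 20.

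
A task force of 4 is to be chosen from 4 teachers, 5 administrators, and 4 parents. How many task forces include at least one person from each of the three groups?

Total 4-person selections from all 13: C(13,4) = 715.
Selections missing a whole group: no teachers → C(9,4) = 126; no administrators → C(8,4) = 70; no parents → C(9,4) = 126.
Add back selections omitting two groups (i.e. drawn from a single group): C(4,4) + C(5,4) + C(4,4) = 7.
By inclusion–exclusion: 715 − 322 + 7 = 400.

400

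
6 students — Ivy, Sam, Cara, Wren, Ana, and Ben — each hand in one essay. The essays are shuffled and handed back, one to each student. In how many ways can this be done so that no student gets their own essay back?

265

This is the derangement count D_6: permutations of 6 items with no fixed point.
By inclusion–exclusion this is Σ_{j=0}^{6} (−1)^j C(6,j)·(6−j)!.
Computing: 720 − 720 + 360 − 120 + 30 − 6 + 1 = 265.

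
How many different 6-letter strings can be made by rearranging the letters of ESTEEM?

The 6 letters of ESTEEM have repeats: E appearing 3 times.
Dividing 6! = 720 by 3! = 6 for the repeated letters gives 120.

120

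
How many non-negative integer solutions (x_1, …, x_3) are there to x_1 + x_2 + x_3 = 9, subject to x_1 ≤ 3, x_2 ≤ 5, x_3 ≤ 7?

21

Ignoring the caps, the number of non-negative solutions to x_1+…+x_3 = 9 is C(11,2) = 55.
Subtract solutions that violate a single cap (substitute x_i' = x_i − (cap_i+1)): x_1 ≥ 4 gives C(7,2) = 21; x_2 ≥ 6 gives C(5,2) = 10; x_3 ≥ 8 gives C(3,2) = 3. Together 34.
No two caps can be exceeded simultaneously, so the pair terms are all 0.
By inclusion–exclusion the count is 55 − 34 + 0 = 21.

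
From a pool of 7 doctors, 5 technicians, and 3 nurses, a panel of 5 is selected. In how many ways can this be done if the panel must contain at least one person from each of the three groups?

Total 5-person selections from all 15: C(15,5) = 3003.
Subtract selections that omit an entire group: no doctors → C(8,5) = 56; no technicians → C(10,5) = 252; no nurses → C(12,5) = 792.
Add back selections omitting two groups (i.e. drawn from a single group): C(7,5) + C(5,5) + C(3,5) = 22.
By inclusion–exclusion: 3003 − 1100 + 22 = 1925.

1925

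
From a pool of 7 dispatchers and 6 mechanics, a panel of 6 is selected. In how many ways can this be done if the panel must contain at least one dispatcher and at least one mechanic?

1708

With no constraint there are C(13,6) = 1716 possible selections.
Selections missing a whole group: no dispatchers → C(6,6) = 1; no mechanics → C(7,6) = 7.
Both groups omitted at once is impossible, so 1716 − 8 = 1708.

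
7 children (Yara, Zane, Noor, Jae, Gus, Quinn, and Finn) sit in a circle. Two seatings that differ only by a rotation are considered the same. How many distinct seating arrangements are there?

Seat Yara anywhere (absorbing the rotational symmetry), then permute the other 6: (6)! = 720.

720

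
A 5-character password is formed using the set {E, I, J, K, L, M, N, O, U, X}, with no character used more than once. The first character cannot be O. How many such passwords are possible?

The first character has 10−1 = 9 choices (anything except O).
The remaining 4 characters are filled from the other 9 symbols without repetition: 9 × 8 × 7 × 6 = 3024.
Total: 9 × 3024 = 27216.

27216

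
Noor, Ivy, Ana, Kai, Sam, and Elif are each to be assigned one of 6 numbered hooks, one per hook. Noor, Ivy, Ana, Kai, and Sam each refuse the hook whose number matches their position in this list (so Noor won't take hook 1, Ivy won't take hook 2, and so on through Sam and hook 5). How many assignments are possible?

Let Aᵢ (for 1 ≤ i ≤ 5) be the placements that put person i in their forbidden hook. Any j of these fix j positions, leaving (6−j)! ways to fill the rest, and there are C(5,j) ways to pick which j.
By inclusion–exclusion, the number of valid placements is Σ_{j=0}^{5} (−1)^j C(5,j)·(6−j)!.
Computing: 720 − 600 + 240 − 60 + 10 − 1 = 309.

309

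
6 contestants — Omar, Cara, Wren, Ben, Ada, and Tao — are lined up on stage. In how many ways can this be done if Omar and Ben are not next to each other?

480

There are 6! = 720 arrangements in all. If Omar and Ben are adjacent, merging them into one block gives 2·(5)! = 240 arrangements.
So 720 − 240 = 480 arrangements keep them apart.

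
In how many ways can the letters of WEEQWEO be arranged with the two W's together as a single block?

120

Treat the 2 copies of W as a single block. The multiset to arrange is then {WW, E, E, E, O, Q}, 6 items in all.
That gives (6)!/(3!) = 120 arrangements.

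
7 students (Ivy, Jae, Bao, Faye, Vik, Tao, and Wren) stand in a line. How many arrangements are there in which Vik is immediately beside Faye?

Place the 5 others and the Vik-Faye pair as 6 objects in a line; the pair has 2 internal arrangements.
That gives 2 × 6! = 2 × 720 = 1440.

1440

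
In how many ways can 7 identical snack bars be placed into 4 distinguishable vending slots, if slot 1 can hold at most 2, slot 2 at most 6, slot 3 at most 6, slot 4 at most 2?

52

Ignoring the caps, the number of non-negative solutions to x_1+…+x_4 = 7 is C(10,3) = 120.
Subtract solutions that violate a single cap (substitute x_i' = x_i − (cap_i+1)): x_1 ≥ 3 gives C(7,3) = 35; x_2 ≥ 7 gives C(3,3) = 1; x_3 ≥ 7 gives C(3,3) = 1; x_4 ≥ 3 gives C(7,3) = 35. Together 72.
Add back pairs where two caps are both exceeded: 0 + 0 + 4 + 0 + 0 + 0 = 4.
By inclusion–exclusion the count is 120 − 72 + 4 = 52.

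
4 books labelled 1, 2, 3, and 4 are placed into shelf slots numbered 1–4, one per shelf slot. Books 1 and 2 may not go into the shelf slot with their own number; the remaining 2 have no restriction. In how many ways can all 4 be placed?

14

Let Aᵢ (for i ∈ {1, 2}) be the placements that put book i in its forbidden shelf slot. Any j of these fix j positions, leaving (4−j)! ways to fill the rest, and there are C(2,j) ways to pick which j.
By inclusion–exclusion, the number of valid placements is Σ_{j=0}^{2} (−1)^j C(2,j)·(4−j)!.
Computing: 24 − 12 + 2 = 14.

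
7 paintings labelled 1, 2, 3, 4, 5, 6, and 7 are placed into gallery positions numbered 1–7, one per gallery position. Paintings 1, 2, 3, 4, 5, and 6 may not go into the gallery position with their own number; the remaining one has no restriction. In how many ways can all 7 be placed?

2119

Let Aᵢ (for 1 ≤ i ≤ 6) be the placements that put painting i in its forbidden gallery position. Any j of these fix j positions, leaving (7−j)! ways to fill the rest, and there are C(6,j) ways to pick which j.
By inclusion–exclusion, the number of valid placements is Σ_{j=0}^{6} (−1)^j C(6,j)·(7−j)!.
Computing: 5040 − 4320 + 1800 − 480 + 90 − 12 + 1 = 2119.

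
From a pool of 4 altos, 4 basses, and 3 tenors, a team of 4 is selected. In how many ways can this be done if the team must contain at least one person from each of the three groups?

192

Total 4-person selections from all 11: C(11,4) = 330.
Selections missing a whole group: no altos → C(7,4) = 35; no basses → C(7,4) = 35; no tenors → C(8,4) = 70.
Add back selections omitting two groups (i.e. drawn from a single group): C(4,4) + C(4,4) + C(3,4) = 2.
By inclusion–exclusion: 330 − 140 + 2 = 192.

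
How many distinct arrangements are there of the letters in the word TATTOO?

60

Letter multiplicities in TATTOO: A×1, O×2, T×3.
The number of distinct arrangements is 6!/(3!·2!) = 720/12 = 60.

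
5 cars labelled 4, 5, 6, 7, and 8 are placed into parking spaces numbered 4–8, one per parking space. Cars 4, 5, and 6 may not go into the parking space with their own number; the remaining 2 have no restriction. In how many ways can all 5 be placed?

Let Aᵢ (for i ∈ {4, 5, 6}) be the placements that put car i in its forbidden parking space. Any j of these fix j positions, leaving (5−j)! ways to fill the rest, and there are C(3,j) ways to pick which j.
By inclusion–exclusion, the number of valid placements is Σ_{j=0}^{3} (−1)^j C(3,j)·(5−j)!.
Computing: 120 − 72 + 18 − 2 = 64.

64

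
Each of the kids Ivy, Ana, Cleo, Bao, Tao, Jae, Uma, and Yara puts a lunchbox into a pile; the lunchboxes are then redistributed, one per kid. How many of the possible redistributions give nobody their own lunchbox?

14833

Count assignments avoiding every fixed point. For any j of the 8 kids fixed to their own lunchbox, the other 8−j can be arranged in (8−j)! ways.
By inclusion–exclusion this is Σ_{j=0}^{8} (−1)^j C(8,j)·(8−j)!.
Computing: 40320 − 40320 + 20160 − 6720 + 1680 − 336 + 56 − 8 + 1 = 14833.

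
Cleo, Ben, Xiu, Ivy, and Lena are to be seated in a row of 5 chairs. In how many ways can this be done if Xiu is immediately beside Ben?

48

Place the 3 others and the Xiu-Ben pair as 4 objects in a line; the pair has 2 internal arrangements.
So the count is 2·(4)! = 48.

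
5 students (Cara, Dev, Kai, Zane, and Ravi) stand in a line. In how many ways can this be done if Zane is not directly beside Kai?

72

Of the 5! = 120 arrangements, those with Zane and Kai adjacent number 2 × 4! = 48 (treat the pair as a block with 2 internal orders).
So 120 − 48 = 72 arrangements keep them apart.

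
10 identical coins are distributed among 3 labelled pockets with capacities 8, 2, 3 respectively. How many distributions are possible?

9

Ignoring the caps, the number of non-negative solutions to x_1+…+x_3 = 10 is C(12,2) = 66.
Subtract solutions that violate a single cap (substitute x_i' = x_i − (cap_i+1)): x_1 ≥ 9 gives C(3,2) = 3; x_2 ≥ 3 gives C(9,2) = 36; x_3 ≥ 4 gives C(8,2) = 28. Together 67.
Add back pairs where two caps are both exceeded: 0 + 0 + 10 = 10.
By inclusion–exclusion the count is 66 − 67 + 10 = 9.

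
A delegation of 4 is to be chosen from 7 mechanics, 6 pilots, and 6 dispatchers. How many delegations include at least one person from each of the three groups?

Total 4-person selections from all 19: C(19,4) = 3876.
Subtract selections that omit an entire group: no mechanics → C(12,4) = 495; no pilots → C(13,4) = 715; no dispatchers → C(13,4) = 715.
Add back selections omitting two groups (i.e. drawn from a single group): C(7,4) + C(6,4) + C(6,4) = 65.
By inclusion–exclusion: 3876 − 1925 + 65 = 2016.

2016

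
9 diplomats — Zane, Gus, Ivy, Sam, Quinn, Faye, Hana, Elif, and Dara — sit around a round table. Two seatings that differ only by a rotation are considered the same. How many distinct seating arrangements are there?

Seat Zane anywhere (absorbing the rotational symmetry), then permute the other 8: (8)! = 40320.

40320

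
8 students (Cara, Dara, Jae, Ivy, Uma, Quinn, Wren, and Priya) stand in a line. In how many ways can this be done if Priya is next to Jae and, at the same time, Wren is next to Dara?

2880

Treat {Priya,Jae} as one block (2 orders) and {Wren,Dara} as another (2 orders).
That leaves 6 units to arrange: 2 × 2 × 6! = 4 × 720 = 2880.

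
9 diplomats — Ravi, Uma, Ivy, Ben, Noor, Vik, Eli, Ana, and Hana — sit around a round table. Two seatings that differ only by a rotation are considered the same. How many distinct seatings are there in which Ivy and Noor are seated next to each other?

10080

Treat {Ivy, Noor} as one unit (2 internal orders) and seat the resulting 8 units around the table: (7)! circular arrangements.
So 2 × (7)! = 2 × 5040 = 10080.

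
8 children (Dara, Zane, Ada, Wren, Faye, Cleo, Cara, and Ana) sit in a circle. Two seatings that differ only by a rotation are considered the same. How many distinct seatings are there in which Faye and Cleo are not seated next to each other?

All circular seatings of 8 people number (7)! = 5040.
Those with Faye next to Cleo: fuse the pair into one unit and seat 7 units around a circle — 2·(6)! = 1440.
Subtracting, 5040 − 1440 = 3600.

3600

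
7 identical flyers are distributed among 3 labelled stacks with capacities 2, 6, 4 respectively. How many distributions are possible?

14

Without the upper bounds there are C(9,2) = 36 ways to split 7 among 3 stacks.
Subtract solutions that violate a single cap (substitute x_i' = x_i − (cap_i+1)): x_1 ≥ 3 gives C(6,2) = 15; x_2 ≥ 7 gives C(2,2) = 1; x_3 ≥ 5 gives C(4,2) = 6. Together 22.
No two caps can be exceeded simultaneously, so the pair terms are all 0.
By inclusion–exclusion the count is 36 − 22 + 0 = 14.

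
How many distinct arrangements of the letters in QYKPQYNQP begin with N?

Fix N in the first position and arrange the remaining 8 letters.
Those 8 letters have P appearing twice, Q appearing 3 times, and Y appearing twice, giving (8)!/(3!·2!·2!) = 1680.

1680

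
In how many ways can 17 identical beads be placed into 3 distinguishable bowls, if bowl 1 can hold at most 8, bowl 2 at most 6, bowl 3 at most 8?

21

Without the upper bounds there are C(19,2) = 171 ways to split 17 among 3 bowls.
Subtract solutions that violate a single cap (substitute x_i' = x_i − (cap_i+1)): x_1 ≥ 9 gives C(10,2) = 45; x_2 ≥ 7 gives C(12,2) = 66; x_3 ≥ 9 gives C(10,2) = 45. Together 156.
Add back pairs where two caps are both exceeded: 3 + 0 + 3 = 6.
By inclusion–exclusion the count is 171 − 156 + 6 = 21.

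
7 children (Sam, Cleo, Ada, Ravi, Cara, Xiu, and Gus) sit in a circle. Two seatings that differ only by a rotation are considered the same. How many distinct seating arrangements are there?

Seat Sam anywhere (absorbing the rotational symmetry), then permute the other 6: (6)! = 720.

720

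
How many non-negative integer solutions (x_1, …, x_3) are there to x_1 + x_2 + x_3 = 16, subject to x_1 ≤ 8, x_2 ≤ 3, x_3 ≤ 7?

6

By stars and bars, unrestricted non-negative solutions to x_1+…+x_3 = 16 number C(16+2,2) = 153.
Subtract solutions that violate a single cap (substitute x_i' = x_i − (cap_i+1)): x_1 ≥ 9 gives C(9,2) = 36; x_2 ≥ 4 gives C(14,2) = 91; x_3 ≥ 8 gives C(10,2) = 45. Together 172.
Add back pairs where two caps are both exceeded: 10 + 0 + 15 = 25.
By inclusion–exclusion the count is 153 − 172 + 25 = 6.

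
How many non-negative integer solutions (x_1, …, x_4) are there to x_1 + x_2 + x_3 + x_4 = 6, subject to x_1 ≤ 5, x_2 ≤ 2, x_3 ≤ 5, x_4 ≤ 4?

58

By stars and bars, unrestricted non-negative solutions to x_1+…+x_4 = 6 number C(6+3,3) = 84.
Subtract solutions that violate a single cap (substitute x_i' = x_i − (cap_i+1)): x_1 ≥ 6 gives C(3,3) = 1; x_2 ≥ 3 gives C(6,3) = 20; x_3 ≥ 6 gives C(3,3) = 1; x_4 ≥ 5 gives C(4,3) = 4. Together 26.
No two caps can be exceeded simultaneously, so the pair terms are all 0.
By inclusion–exclusion the count is 84 − 26 + 0 = 58.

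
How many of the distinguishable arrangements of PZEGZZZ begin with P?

30

Fix P in the first position and arrange the remaining 6 letters.
Those 6 letters have Z appearing 4 times, giving (6)!/(4!) = 30.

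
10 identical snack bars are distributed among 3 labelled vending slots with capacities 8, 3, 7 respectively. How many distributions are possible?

29

Ignoring the caps, the number of non-negative solutions to x_1+…+x_3 = 10 is C(12,2) = 66.
Subtract solutions that violate a single cap (substitute x_i' = x_i − (cap_i+1)): x_1 ≥ 9 gives C(3,2) = 3; x_2 ≥ 4 gives C(8,2) = 28; x_3 ≥ 8 gives C(4,2) = 6. Together 37.
No two caps can be exceeded simultaneously, so the pair terms are all 0.
By inclusion–exclusion the count is 66 − 37 + 0 = 29.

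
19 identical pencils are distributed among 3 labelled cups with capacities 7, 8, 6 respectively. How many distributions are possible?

Without the upper bounds there are C(21,2) = 210 ways to split 19 among 3 cups.
Subtract solutions that violate a single cap (substitute x_i' = x_i − (cap_i+1)): x_1 ≥ 8 gives C(13,2) = 78; x_2 ≥ 9 gives C(12,2) = 66; x_3 ≥ 7 gives C(14,2) = 91. Together 235.
Add back pairs where two caps are both exceeded: 6 + 15 + 10 = 31.
By inclusion–exclusion the count is 210 − 235 + 31 = 6.

6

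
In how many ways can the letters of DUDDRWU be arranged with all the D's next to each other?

60

Treat the 3 copies of D as a single block. The multiset to arrange is then {DDD, R, U, U, W}, 5 items in all.
That gives (5)!/(2!) = 60 arrangements.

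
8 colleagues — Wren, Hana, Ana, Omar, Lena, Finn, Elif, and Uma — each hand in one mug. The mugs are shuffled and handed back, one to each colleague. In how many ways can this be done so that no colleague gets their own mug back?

Count assignments avoiding every fixed point. For any j of the 8 colleagues fixed to their own mug, the other 8−j can be arranged in (8−j)! ways.
By inclusion–exclusion this is Σ_{j=0}^{8} (−1)^j C(8,j)·(8−j)!.
Computing: 40320 − 40320 + 20160 − 6720 + 1680 − 336 + 56 − 8 + 1 = 14833.

14833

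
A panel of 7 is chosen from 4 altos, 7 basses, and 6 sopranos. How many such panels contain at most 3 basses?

14232

Split by how many basses are chosen (0 through 3).
Sum: C(7,0)·C(10,7) + C(7,1)·C(10,6) + C(7,2)·C(10,5) + C(7,3)·C(10,4) = 120 + 1470 + 5292 + 7350 = 14232.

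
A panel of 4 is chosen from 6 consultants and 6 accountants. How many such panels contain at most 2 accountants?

Split by how many accountants are chosen (0 through 2).
Sum: C(6,0)·C(6,4) + C(6,1)·C(6,3) + C(6,2)·C(6,2) = 15 + 120 + 225 = 360.

360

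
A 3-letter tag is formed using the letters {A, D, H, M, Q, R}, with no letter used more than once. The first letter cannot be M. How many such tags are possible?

The first letter has 6−1 = 5 choices (anything except M).
The remaining 2 letters are filled from the other 5 symbols without repetition: 5 × 4 = 20.
Total: 5 × 20 = 100.

100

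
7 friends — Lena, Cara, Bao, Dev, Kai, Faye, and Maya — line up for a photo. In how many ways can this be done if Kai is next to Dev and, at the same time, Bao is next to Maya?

Treat {Kai,Dev} as one block (2 orders) and {Bao,Maya} as another (2 orders).
That leaves 5 units to arrange: 2 × 2 × 5! = 4 × 120 = 480.

480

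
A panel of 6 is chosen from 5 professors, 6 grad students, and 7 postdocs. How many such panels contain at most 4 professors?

Split by how many professors are chosen (0 through 4).
Sum: C(5,0)·C(13,6) + C(5,1)·C(13,5) + C(5,2)·C(13,4) + C(5,3)·C(13,3) + C(5,4)·C(13,2) = 1716 + 6435 + 7150 + 2860 + 390 = 18551.

18551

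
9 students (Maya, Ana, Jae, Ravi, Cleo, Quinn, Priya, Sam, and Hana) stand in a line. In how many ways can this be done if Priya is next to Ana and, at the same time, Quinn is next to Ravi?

Treat {Priya,Ana} as one block (2 orders) and {Quinn,Ravi} as another (2 orders).
That leaves 7 units to arrange: 2 × 2 × 7! = 4 × 5040 = 20160.

20160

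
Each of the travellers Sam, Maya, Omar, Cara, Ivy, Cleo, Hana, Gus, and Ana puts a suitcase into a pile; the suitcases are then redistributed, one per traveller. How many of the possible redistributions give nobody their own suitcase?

Count assignments avoiding every fixed point. For any j of the 9 travellers fixed to their own suitcase, the other 9−j can be arranged in (9−j)! ways.
By inclusion–exclusion this is Σ_{j=0}^{9} (−1)^j C(9,j)·(9−j)!.
Computing: 362880 − 362880 + 181440 − 60480 + 15120 − 3024 + 504 − 72 + 9 − 1 = 133496.

133496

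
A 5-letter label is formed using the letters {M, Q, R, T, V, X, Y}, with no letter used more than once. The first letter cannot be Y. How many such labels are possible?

The first letter has 7−1 = 6 choices (anything except Y).
The remaining 4 letters are filled from the other 6 symbols without repetition: 6 × 5 × 4 × 3 = 360.
Total: 6 × 360 = 2160.

2160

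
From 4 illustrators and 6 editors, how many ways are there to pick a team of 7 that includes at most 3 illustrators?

Split by how many illustrators are chosen (0 through 3).
Sum: C(4,0)·C(6,7) + C(4,1)·C(6,6) + C(4,2)·C(6,5) + C(4,3)·C(6,4) = 0 + 4 + 36 + 60 = 100.

100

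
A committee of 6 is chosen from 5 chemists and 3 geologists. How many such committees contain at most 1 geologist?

3

Split by how many geologists are chosen (0 through 1).
Sum: C(3,0)·C(5,6) + C(3,1)·C(5,5) = 0 + 3 = 3.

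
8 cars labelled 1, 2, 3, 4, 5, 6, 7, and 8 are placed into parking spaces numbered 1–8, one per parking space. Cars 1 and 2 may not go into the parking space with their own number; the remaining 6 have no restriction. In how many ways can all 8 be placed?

30960

Let Aᵢ (for i ∈ {1, 2}) be the placements that put car i in its forbidden parking space. Any j of these fix j positions, leaving (8−j)! ways to fill the rest, and there are C(2,j) ways to pick which j.
By inclusion–exclusion, the number of valid placements is Σ_{j=0}^{2} (−1)^j C(2,j)·(8−j)!.
Computing: 40320 − 10080 + 720 = 30960.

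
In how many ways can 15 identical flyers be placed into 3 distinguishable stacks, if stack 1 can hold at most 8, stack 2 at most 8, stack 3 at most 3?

Ignoring the caps, the number of non-negative solutions to x_1+…+x_3 = 15 is C(17,2) = 136.
Subtract solutions that violate a single cap (substitute x_i' = x_i − (cap_i+1)): x_1 ≥ 9 gives C(8,2) = 28; x_2 ≥ 9 gives C(8,2) = 28; x_3 ≥ 4 gives C(13,2) = 78. Together 134.
Add back pairs where two caps are both exceeded: 0 + 6 + 6 = 12.
By inclusion–exclusion the count is 136 − 134 + 12 = 14.

14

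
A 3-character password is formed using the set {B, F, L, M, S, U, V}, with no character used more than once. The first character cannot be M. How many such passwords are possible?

180

The first character has 7−1 = 6 choices (anything except M).
The remaining 2 characters are filled from the other 6 symbols without repetition: 6 × 5 = 30.
Total: 6 × 30 = 180.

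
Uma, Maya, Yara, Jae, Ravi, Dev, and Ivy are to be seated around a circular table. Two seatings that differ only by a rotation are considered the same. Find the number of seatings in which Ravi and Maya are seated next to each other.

Glue Ravi and Maya into a block (2 internal orders). Seating 6 units around a circle gives (5)! arrangements.
So 2 × (5)! = 2 × 120 = 240.

240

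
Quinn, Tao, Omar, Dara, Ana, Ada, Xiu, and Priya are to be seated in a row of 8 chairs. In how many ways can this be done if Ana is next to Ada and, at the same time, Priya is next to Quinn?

2880

Treat {Ana,Ada} as one block (2 orders) and {Priya,Quinn} as another (2 orders).
That leaves 6 units to arrange: 2 × 2 × 6! = 4 × 720 = 2880.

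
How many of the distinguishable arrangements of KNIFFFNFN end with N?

Fix N in the last position and arrange the remaining 8 letters.
Those 8 letters have F appearing 4 times and N appearing twice, giving (8)!/(4!·2!) = 840.

840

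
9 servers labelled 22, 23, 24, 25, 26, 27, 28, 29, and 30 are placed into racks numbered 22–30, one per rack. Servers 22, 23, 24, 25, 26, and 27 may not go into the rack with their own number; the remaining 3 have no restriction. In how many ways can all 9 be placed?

183822

Let Aᵢ (for 22 ≤ i ≤ 27) be the placements that put server i in its forbidden rack. Any j of these fix j positions, leaving (9−j)! ways to fill the rest, and there are C(6,j) ways to pick which j.
By inclusion–exclusion, the number of valid placements is Σ_{j=0}^{6} (−1)^j C(6,j)·(9−j)!.
Computing: 362880 − 241920 + 75600 − 14400 + 1800 − 144 + 6 = 183822.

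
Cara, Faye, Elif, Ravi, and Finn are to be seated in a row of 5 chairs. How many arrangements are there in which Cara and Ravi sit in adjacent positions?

Glue Cara and Ravi into one block (2 internal orders), leaving 4 units to arrange in a row.
So the count is 2·(4)! = 48.

48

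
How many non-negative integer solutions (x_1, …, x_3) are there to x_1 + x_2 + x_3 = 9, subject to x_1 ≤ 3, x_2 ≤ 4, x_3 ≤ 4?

6

By stars and bars, unrestricted non-negative solutions to x_1+…+x_3 = 9 number C(9+2,2) = 55.
Subtract solutions that violate a single cap (substitute x_i' = x_i − (cap_i+1)): x_1 ≥ 4 gives C(7,2) = 21; x_2 ≥ 5 gives C(6,2) = 15; x_3 ≥ 5 gives C(6,2) = 15. Together 51.
Add back pairs where two caps are both exceeded: 1 + 1 + 0 = 2.
By inclusion–exclusion the count is 55 − 51 + 2 = 6.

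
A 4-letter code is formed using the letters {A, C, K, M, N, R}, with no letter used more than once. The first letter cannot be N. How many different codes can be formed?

The first letter has 6−1 = 5 choices (anything except N).
The remaining 3 letters are filled from the other 5 symbols without repetition: 5 × 4 × 3 = 60.
Total: 5 × 60 = 300.

300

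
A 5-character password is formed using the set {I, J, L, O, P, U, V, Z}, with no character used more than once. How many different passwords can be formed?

6720

Choose and order 5 of the 8 symbols: the first character has 8 options, the next 7, and so on down to 4.
That product is 8 × 7 × 6 × 5 × 4 = 6720.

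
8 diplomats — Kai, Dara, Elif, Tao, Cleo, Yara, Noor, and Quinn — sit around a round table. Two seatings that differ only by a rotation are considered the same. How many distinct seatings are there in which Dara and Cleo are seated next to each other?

1440

Glue Dara and Cleo into a block (2 internal orders). Seating 7 units around a circle gives (6)! arrangements.
So 2 × (6)! = 2 × 720 = 1440.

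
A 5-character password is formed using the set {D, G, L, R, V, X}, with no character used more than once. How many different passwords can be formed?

720

Choose and order 5 of the 6 symbols: the first character has 6 options, the next 5, and so on down to 2.
That product is 6 × 5 × 4 × 3 × 2 = 720.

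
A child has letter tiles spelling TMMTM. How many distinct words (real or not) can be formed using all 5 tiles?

Letter multiplicities in TMMTM: M×3, T×2.
The number of distinct arrangements is 5!/(3!·2!) = 120/12 = 10.

10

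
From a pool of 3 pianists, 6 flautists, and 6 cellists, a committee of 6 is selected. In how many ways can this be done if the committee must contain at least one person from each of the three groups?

3915

With no constraint there are C(15,6) = 5005 possible selections.
Selections missing a whole group: no pianists → C(12,6) = 924; no flautists → C(9,6) = 84; no cellists → C(9,6) = 84.
Add back selections omitting two groups (i.e. drawn from a single group): C(3,6) + C(6,6) + C(6,6) = 2.
By inclusion–exclusion: 5005 − 1092 + 2 = 3915.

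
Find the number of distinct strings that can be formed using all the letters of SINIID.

The 6 letters of SINIID have repeats: I appearing 3 times.
So there are 6! / (3!) = 120 distinguishable arrangements.

120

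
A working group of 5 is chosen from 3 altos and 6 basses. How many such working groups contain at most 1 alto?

51

Split by how many altos are chosen (0 through 1).
Sum: C(3,0)·C(6,5) + C(3,1)·C(6,4) = 6 + 45 = 51.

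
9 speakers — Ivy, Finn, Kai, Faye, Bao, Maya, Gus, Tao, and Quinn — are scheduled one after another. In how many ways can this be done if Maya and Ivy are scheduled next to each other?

80640

Glue Maya and Ivy into one block (2 internal orders), leaving 8 units to arrange in a row.
That gives 2 × 8! = 2 × 40320 = 80640.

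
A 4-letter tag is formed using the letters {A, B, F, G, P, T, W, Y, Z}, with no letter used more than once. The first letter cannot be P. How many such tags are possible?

The first letter has 9−1 = 8 choices (anything except P).
The remaining 3 letters are filled from the other 8 symbols without repetition: 8 × 7 × 6 = 336.
Total: 8 × 336 = 2688.

2688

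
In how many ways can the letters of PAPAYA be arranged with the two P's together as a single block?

Treat the 2 copies of P as a single block. The multiset to arrange is then {PP, A, A, A, Y}, 5 items in all.
That gives (5)!/(3!) = 20 arrangements.

20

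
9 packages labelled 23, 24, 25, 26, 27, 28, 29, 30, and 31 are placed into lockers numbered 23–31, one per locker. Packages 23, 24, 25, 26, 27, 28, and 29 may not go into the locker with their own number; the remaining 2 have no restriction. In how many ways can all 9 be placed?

Let Aᵢ (for 23 ≤ i ≤ 29) be the placements that put package i in its forbidden locker. Any j of these fix j positions, leaving (9−j)! ways to fill the rest, and there are C(7,j) ways to pick which j.
By inclusion–exclusion, the number of valid placements is Σ_{j=0}^{7} (−1)^j C(7,j)·(9−j)!.
Computing: 362880 − 282240 + 105840 − 25200 + 4200 − 504 + 42 − 2 = 165016.

165016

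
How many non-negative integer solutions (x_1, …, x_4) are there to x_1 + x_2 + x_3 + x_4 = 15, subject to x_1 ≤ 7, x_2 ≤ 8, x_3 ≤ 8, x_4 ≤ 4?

260

Ignoring the caps, the number of non-negative solutions to x_1+…+x_4 = 15 is C(18,3) = 816.
Subtract solutions that violate a single cap (substitute x_i' = x_i − (cap_i+1)): x_1 ≥ 8 gives C(10,3) = 120; x_2 ≥ 9 gives C(9,3) = 84; x_3 ≥ 9 gives C(9,3) = 84; x_4 ≥ 5 gives C(13,3) = 286. Together 574.
Add back pairs where two caps are both exceeded: 0 + 0 + 10 + 0 + 4 + 4 = 18.
By inclusion–exclusion the count is 816 − 574 + 18 = 260.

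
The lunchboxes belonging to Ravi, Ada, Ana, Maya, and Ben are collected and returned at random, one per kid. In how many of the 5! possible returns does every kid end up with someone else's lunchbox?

44

Count assignments avoiding every fixed point. For any j of the 5 kids fixed to their own lunchbox, the other 5−j can be arranged in (5−j)! ways.
By inclusion–exclusion this is Σ_{j=0}^{5} (−1)^j C(5,j)·(5−j)!.
Computing: 120 − 120 + 60 − 20 + 5 − 1 = 44.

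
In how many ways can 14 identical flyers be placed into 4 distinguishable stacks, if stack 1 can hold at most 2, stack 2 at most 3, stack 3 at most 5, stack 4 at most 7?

Without the upper bounds there are C(17,3) = 680 ways to split 14 among 4 stacks.
Subtract solutions that violate a single cap (substitute x_i' = x_i − (cap_i+1)): x_1 ≥ 3 gives C(14,3) = 364; x_2 ≥ 4 gives C(13,3) = 286; x_3 ≥ 6 gives C(11,3) = 165; x_4 ≥ 8 gives C(9,3) = 84. Together 899.
Add back pairs where two caps are both exceeded: 120 + 56 + 20 + 35 + 10 + 1 = 242.
Subtract triples: 4 + 0 + 0 + 0 = 4.
By inclusion–exclusion the count is 680 − 899 + 242 − 4 = 19.

19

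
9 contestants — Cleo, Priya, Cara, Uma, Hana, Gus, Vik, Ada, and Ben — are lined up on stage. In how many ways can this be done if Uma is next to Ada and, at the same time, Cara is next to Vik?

20160

Treat {Uma,Ada} as one block (2 orders) and {Cara,Vik} as another (2 orders).
That leaves 7 units to arrange: 2 × 2 × 7! = 4 × 5040 = 20160.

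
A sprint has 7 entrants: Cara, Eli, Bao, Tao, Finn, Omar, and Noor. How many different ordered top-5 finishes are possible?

This is an ordered selection of 5 from 7: P(7,5).
That gives 7 × 6 × 5 × 4 × 3 = 2520.

2520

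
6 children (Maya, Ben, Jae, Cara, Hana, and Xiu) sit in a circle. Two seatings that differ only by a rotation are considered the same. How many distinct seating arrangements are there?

Fix one person's seat to break rotational symmetry; the remaining 5 people can be arranged in (5)! = 120 ways.

120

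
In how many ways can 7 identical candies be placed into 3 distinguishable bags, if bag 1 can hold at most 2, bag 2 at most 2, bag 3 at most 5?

Without the upper bounds there are C(9,2) = 36 ways to split 7 among 3 bags.
Subtract solutions that violate a single cap (substitute x_i' = x_i − (cap_i+1)): x_1 ≥ 3 gives C(6,2) = 15; x_2 ≥ 3 gives C(6,2) = 15; x_3 ≥ 6 gives C(3,2) = 3. Together 33.
Add back pairs where two caps are both exceeded: 3 + 0 + 0 = 3.
By inclusion–exclusion the count is 36 − 33 + 3 = 6.

6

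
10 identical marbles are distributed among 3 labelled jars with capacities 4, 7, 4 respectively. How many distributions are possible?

19

Ignoring the caps, the number of non-negative solutions to x_1+…+x_3 = 10 is C(12,2) = 66.
Subtract solutions that violate a single cap (substitute x_i' = x_i − (cap_i+1)): x_1 ≥ 5 gives C(7,2) = 21; x_2 ≥ 8 gives C(4,2) = 6; x_3 ≥ 5 gives C(7,2) = 21. Together 48.
Add back pairs where two caps are both exceeded: 0 + 1 + 0 = 1.
By inclusion–exclusion the count is 66 − 48 + 1 = 19.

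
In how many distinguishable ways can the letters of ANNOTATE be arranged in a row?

5040

Letter multiplicities in ANNOTATE: A×2, E×1, N×2, O×1, T×2.
The number of distinct arrangements is 8!/(2!·2!·2!) = 40320/8 = 5040.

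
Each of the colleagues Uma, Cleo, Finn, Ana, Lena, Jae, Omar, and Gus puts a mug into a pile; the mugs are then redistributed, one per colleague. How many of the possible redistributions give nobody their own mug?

This is the derangement count D_8: permutations of 8 items with no fixed point.
By inclusion–exclusion this is Σ_{j=0}^{8} (−1)^j C(8,j)·(8−j)!.
Computing: 40320 − 40320 + 20160 − 6720 + 1680 − 336 + 56 − 8 + 1 = 14833.

14833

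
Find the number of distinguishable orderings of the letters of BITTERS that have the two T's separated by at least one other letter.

1800

Total arrangements of BITTERS: 7!/(2!) = 2520.
If the two T's are adjacent, glue them into one block, leaving 6 items to arrange: (6)! = 720 ways.
Subtracting, 2520 − 720 = 1800 arrangements keep the T's apart.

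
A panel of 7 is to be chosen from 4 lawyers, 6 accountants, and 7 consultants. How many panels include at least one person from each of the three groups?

17283

With no constraint there are C(17,7) = 19448 possible selections.
Selections missing a whole group: no lawyers → C(13,7) = 1716; no accountants → C(11,7) = 330; no consultants → C(10,7) = 120.
Add back selections omitting two groups (i.e. drawn from a single group): C(4,7) + C(6,7) + C(7,7) = 1.
By inclusion–exclusion: 19448 − 2166 + 1 = 17283.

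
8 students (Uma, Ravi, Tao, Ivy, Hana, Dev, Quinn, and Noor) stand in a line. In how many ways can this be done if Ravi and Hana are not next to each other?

Of the 8! = 40320 arrangements, those with Ravi and Hana adjacent number 2 × 7! = 10080 (treat the pair as a block with 2 internal orders).
Complementary counting: 40320 − 10080 = 30240.

30240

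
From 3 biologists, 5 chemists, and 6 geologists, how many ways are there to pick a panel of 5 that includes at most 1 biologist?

1452

Split by how many biologists are chosen (0 through 1).
Sum: C(3,0)·C(11,5) + C(3,1)·C(11,4) = 462 + 990 = 1452.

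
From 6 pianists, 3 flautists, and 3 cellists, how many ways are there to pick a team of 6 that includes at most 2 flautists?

840

Split by how many flautists are chosen (0 through 2).
Sum: C(3,0)·C(9,6) + C(3,1)·C(9,5) + C(3,2)·C(9,4) = 84 + 378 + 378 = 840.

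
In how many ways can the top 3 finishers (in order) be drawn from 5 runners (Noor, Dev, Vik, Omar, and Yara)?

60

There are 5 choices for 1st place, 4 for 2nd, and 3 for 3rd.
That gives 5 × 4 × 3 = 60.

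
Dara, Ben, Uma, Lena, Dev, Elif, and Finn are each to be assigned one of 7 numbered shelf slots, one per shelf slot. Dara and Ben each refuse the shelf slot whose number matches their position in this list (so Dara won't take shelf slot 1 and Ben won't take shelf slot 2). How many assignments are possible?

Let Aᵢ (for i ∈ {1, 2}) be the placements that put person i in their forbidden shelf slot. Any j of these fix j positions, leaving (7−j)! ways to fill the rest, and there are C(2,j) ways to pick which j.
By inclusion–exclusion, the number of valid placements is Σ_{j=0}^{2} (−1)^j C(2,j)·(7−j)!.
Computing: 5040 − 1440 + 120 = 3720.

3720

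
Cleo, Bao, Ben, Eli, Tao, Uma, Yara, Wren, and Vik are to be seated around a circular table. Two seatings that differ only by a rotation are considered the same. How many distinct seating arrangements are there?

Fix one person's seat to break rotational symmetry; the remaining 8 people can be arranged in (8)! = 40320 ways.

40320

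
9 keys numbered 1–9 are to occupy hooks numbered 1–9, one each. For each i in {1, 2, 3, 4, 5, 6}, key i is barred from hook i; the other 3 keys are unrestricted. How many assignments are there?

183822

Let Aᵢ (for 1 ≤ i ≤ 6) be the placements that put key i in its forbidden hook. Any j of these fix j positions, leaving (9−j)! ways to fill the rest, and there are C(6,j) ways to pick which j.
By inclusion–exclusion, the number of valid placements is Σ_{j=0}^{6} (−1)^j C(6,j)·(9−j)!.
Computing: 362880 − 241920 + 75600 − 14400 + 1800 − 144 + 6 = 183822.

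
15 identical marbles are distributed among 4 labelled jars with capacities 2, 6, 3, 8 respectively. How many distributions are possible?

Ignoring the caps, the number of non-negative solutions to x_1+…+x_4 = 15 is C(18,3) = 816.
Subtract solutions that violate a single cap (substitute x_i' = x_i − (cap_i+1)): x_1 ≥ 3 gives C(15,3) = 455; x_2 ≥ 7 gives C(11,3) = 165; x_3 ≥ 4 gives C(14,3) = 364; x_4 ≥ 9 gives C(9,3) = 84. Together 1068.
Add back pairs where two caps are both exceeded: 56 + 165 + 20 + 35 + 0 + 10 = 286.
Subtract triples: 4 + 0 + 0 + 0 = 4.
By inclusion–exclusion the count is 816 − 1068 + 286 − 4 = 30.

30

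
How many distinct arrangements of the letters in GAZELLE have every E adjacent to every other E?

360

Treat the 2 copies of E as a single block. The multiset to arrange is then {EE, A, G, L, L, Z}, 6 items in all.
That gives (6)!/(2!) = 360 arrangements.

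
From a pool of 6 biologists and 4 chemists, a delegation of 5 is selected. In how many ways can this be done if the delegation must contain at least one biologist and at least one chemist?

246

With no constraint there are C(10,5) = 252 possible selections.
Selections missing a whole group: no biologists → C(4,5) = 0; no chemists → C(6,5) = 6.
Both groups omitted at once is impossible, so 252 − 6 = 246.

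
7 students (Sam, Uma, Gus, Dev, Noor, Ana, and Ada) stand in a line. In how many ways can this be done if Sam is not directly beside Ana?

Of the 7! = 5040 arrangements, those with Sam and Ana adjacent number 2 × 6! = 1440 (treat the pair as a block with 2 internal orders).
So 5040 − 1440 = 3600 arrangements keep them apart.

3600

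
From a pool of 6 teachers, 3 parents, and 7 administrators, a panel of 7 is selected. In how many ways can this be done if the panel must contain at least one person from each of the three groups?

9569

With no constraint there are C(16,7) = 11440 possible selections.
Selections missing a whole group: no teachers → C(10,7) = 120; no parents → C(13,7) = 1716; no administrators → C(9,7) = 36.
Add back selections omitting two groups (i.e. drawn from a single group): C(6,7) + C(3,7) + C(7,7) = 1.
By inclusion–exclusion: 11440 − 1872 + 1 = 9569.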